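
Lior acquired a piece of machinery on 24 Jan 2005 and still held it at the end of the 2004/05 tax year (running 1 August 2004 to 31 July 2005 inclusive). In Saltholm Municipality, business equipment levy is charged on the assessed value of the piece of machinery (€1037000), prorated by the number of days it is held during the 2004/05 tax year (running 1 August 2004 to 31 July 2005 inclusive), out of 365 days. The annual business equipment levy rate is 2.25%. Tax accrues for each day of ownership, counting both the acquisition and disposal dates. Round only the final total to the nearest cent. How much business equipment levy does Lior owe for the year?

Days held (24 Jan – 31 Jul 2005): 189 out of 365
Tax = €1037000 × 2.25% × 189/365 = €12081.7603

€12081.76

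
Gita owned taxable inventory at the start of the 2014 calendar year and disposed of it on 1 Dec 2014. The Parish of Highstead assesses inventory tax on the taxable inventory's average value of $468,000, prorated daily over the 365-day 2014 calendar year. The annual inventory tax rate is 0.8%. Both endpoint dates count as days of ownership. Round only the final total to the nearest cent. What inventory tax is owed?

$3,436.27

Days held (1 Jan – 1 Dec 2014): 335 out of 365
Tax = $468,000 × 0.8% × 335/365 = $3,436.2740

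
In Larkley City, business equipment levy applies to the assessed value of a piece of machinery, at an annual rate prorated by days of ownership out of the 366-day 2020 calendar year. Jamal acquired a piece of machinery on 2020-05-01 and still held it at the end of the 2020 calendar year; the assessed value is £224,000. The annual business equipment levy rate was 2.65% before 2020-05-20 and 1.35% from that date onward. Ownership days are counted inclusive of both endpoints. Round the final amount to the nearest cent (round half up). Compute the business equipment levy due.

2020-05-01 to 2020-05-19: 19 days at 2.65% → £224,000 × 2.65% × 19/366 = £308.1530
2020-05-20 to 2020-12-31: 226 days at 1.35% → £224,000 × 1.35% × 226/366 = £1,867.2787
Total = £2,175.4317

£2,175.43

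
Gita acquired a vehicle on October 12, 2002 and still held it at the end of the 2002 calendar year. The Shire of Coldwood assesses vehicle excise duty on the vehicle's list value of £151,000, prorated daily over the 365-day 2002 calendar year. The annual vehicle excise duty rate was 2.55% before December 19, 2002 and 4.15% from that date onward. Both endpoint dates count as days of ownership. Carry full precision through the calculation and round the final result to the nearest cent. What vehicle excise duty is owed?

£940.54

October 12 – December 18, 2002: 68 days at 2.55% → £151,000 × 2.55% × 68/365 = £717.3534
December 19 – December 31, 2002: 13 days at 4.15% → £151,000 × 4.15% × 13/365 = £223.1904
Total = £940.5438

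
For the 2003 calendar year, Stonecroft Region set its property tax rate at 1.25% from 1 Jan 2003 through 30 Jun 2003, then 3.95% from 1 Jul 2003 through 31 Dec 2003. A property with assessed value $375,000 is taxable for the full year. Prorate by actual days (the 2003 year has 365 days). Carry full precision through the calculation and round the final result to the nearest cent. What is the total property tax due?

$9,791.61

1 Jan – 30 Jun 2003: 181 days at 1.25% → $375,000 × 1.25% × 181/365 = $2,324.4863
1 Jul – 31 Dec 2003: 184 days at 3.95% → $375,000 × 3.95% × 184/365 = $7,467.1233
Total = $9,791.6096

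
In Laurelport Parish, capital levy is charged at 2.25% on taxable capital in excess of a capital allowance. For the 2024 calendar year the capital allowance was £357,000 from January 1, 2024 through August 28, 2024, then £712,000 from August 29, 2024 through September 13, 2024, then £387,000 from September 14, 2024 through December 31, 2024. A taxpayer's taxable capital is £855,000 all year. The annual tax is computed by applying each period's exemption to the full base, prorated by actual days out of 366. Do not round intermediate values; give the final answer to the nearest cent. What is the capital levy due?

£10,654.80

January 1 – August 28, 2024: 241 days, exemption £357,000 → (£855,000 − £357,000) × 2.25% × 241/366 = £7,378.1557
August 29 – September 13, 2024: 16 days, exemption £712,000 → (£855,000 − £712,000) × 2.25% × 16/366 = £140.6557
September 14 – December 31, 2024: 109 days, exemption £387,000 → (£855,000 − £387,000) × 2.25% × 109/366 = £3,135.9836
Total = £10,654.7951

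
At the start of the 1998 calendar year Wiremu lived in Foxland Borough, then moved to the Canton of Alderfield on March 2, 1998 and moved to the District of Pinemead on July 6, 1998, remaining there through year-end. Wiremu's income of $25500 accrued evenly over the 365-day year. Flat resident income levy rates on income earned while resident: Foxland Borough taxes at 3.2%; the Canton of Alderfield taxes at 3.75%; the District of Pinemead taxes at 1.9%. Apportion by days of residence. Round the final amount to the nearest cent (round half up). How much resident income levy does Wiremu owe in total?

Foxland Borough, January 1 – March 1, 1998: 60 days → $25500 × 3.2% × 60/365 = $134.1370
The Canton of Alderfield, March 2 – July 5, 1998: 126 days → $25500 × 3.75% × 126/365 = $330.1027
The District of Pinemead, July 6 – December 31, 1998: 179 days → $25500 × 1.9% × 179/365 = $237.6041
Total = $701.8438

$701.84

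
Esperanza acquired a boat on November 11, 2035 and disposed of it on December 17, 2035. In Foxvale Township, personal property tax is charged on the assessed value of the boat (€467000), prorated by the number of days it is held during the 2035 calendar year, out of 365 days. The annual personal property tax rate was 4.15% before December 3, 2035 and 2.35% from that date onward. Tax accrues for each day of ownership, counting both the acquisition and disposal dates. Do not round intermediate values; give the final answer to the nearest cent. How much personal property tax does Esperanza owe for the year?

November 11 – December 2, 2035: 22 days at 4.15% → €467000 × 4.15% × 22/365 = €1168.1397
December 3 – December 17, 2035: 15 days at 2.35% → €467000 × 2.35% × 15/365 = €451.0068
Total = €1619.1466

€1619.15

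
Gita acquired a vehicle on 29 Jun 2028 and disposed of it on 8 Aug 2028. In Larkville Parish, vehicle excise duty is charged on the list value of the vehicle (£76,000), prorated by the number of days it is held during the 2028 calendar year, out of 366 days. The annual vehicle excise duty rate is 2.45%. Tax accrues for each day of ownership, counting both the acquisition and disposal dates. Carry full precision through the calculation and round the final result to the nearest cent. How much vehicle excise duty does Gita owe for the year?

£208.58

Days held (29 Jun – 8 Aug 2028): 41 out of 366
Tax = £76,000 × 2.45% × 41/366 = £208.5847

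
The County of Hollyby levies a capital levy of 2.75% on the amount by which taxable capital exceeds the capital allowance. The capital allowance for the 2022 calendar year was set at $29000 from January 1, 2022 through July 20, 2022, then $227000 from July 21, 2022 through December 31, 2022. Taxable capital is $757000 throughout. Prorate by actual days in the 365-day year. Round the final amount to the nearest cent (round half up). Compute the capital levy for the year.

$17573.48

January 1 – July 20, 2022: 201 days, exemption $29000 → ($757000 − $29000) × 2.75% × 201/365 = $11024.7123
July 21 – December 31, 2022: 164 days, exemption $227000 → ($757000 − $227000) × 2.75% × 164/365 = $6548.7671
Total = $17573.4795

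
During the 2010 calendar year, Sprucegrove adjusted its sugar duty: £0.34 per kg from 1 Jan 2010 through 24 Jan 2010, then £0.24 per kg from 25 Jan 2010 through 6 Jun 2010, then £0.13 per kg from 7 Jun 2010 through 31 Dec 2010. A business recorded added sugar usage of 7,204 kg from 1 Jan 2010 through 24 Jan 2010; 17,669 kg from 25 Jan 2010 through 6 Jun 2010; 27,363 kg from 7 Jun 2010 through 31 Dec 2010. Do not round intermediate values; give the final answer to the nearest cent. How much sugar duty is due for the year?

£10,247.11

1 Jan – 24 Jan 2010: 7,204 kg at £0.34/kg → £2,449.36
25 Jan – 6 Jun 2010: 17,669 kg at £0.24/kg → £4,240.56
7 Jun – 31 Dec 2010: 27,363 kg at £0.13/kg → £3,557.19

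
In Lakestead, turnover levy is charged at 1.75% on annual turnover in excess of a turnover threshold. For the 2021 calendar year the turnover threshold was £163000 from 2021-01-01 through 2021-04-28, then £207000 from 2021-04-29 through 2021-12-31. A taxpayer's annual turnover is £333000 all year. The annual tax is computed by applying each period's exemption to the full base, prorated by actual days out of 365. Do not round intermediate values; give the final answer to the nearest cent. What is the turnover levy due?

2021-01-01 to 2021-04-28: 118 days, exemption £163000 → (£333000 − £163000) × 1.75% × 118/365 = £961.7808
2021-04-29 to 2021-12-31: 247 days, exemption £207000 → (£333000 − £207000) × 1.75% × 247/365 = £1492.1507
Total = £2453.9315

£2453.93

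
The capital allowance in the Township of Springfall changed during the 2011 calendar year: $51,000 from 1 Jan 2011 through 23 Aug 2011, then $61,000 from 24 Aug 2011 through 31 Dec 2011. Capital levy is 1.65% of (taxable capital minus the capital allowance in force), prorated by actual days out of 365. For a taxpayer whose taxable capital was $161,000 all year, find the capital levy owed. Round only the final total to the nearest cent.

$1,756.23

1 Jan – 23 Aug 2011: 235 days, exemption $51,000 → ($161,000 − $51,000) × 1.65% × 235/365 = $1,168.5616
24 Aug – 31 Dec 2011: 130 days, exemption $61,000 → ($161,000 − $61,000) × 1.65% × 130/365 = $587.6712
Total = $1,756.2329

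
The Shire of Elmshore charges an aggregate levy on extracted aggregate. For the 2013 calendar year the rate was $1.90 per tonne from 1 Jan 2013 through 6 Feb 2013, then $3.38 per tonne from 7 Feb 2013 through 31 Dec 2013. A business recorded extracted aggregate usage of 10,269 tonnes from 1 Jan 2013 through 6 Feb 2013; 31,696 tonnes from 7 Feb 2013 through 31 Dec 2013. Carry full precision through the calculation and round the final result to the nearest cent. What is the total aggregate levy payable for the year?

1 Jan – 6 Feb 2013: 10,269 tonnes at $1.90/tonne → $19,511.10
7 Feb – 31 Dec 2013: 31,696 tonnes at $3.38/tonne → $107,132.48

$126,643.58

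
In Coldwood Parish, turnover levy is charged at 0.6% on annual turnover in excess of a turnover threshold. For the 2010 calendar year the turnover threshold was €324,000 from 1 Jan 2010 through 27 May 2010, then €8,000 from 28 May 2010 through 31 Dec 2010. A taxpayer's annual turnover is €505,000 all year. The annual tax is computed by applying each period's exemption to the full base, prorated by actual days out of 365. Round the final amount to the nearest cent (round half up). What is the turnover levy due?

€2,218.41

1 Jan – 27 May 2010: 147 days, exemption €324,000 → (€505,000 − €324,000) × 0.6% × 147/365 = €437.3753
28 May – 31 Dec 2010: 218 days, exemption €8,000 → (€505,000 − €8,000) × 0.6% × 218/365 = €1,781.0301
Total = €2,218.4055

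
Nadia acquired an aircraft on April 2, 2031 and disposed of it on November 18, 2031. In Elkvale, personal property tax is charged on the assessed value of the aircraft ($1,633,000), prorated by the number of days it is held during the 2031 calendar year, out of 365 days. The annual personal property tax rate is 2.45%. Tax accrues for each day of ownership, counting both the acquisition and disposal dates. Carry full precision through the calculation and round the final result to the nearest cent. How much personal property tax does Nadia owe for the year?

$25,320.45

Days held (April 2 – November 18, 2031): 231 out of 365
Tax = $1,633,000 × 2.45% × 231/365 = $25,320.4479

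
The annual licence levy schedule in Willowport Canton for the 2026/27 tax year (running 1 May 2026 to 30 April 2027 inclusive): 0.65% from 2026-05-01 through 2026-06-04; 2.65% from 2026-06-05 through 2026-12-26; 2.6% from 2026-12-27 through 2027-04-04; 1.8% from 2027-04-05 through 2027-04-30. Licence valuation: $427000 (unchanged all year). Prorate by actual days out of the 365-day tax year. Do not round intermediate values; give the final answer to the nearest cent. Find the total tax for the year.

2026-05-01 to 2026-06-04: 35 days at 0.65% → $427000 × 0.65% × 35/365 = $266.1438
2026-06-05 to 2026-12-26: 205 days at 2.65% → $427000 × 2.65% × 205/365 = $6355.2808
2026-12-27 to 2027-04-04: 99 days at 2.6% → $427000 × 2.6% × 99/365 = $3011.2274
2027-04-05 to 2027-04-30: 26 days at 1.8% → $427000 × 1.8% × 26/365 = $547.4959
Total = $10180.1479

$10180.15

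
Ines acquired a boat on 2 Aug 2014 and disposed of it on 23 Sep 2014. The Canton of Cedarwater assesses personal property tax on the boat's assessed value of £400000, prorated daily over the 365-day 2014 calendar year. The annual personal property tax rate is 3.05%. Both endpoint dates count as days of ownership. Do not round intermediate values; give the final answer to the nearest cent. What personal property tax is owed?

£1771.51

Days held (2 Aug – 23 Sep 2014): 53 out of 365
Tax = £400000 × 3.05% × 53/365 = £1771.5068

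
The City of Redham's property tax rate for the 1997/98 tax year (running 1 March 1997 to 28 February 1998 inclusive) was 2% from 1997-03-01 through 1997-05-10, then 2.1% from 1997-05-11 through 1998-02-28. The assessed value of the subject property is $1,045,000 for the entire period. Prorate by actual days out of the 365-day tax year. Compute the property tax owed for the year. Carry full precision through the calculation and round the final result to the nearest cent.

1997-03-01 to 1997-05-10: 71 days at 2% → $1,045,000 × 2% × 71/365 = $4,065.4795
1997-05-11 to 1998-02-28: 294 days at 2.1% → $1,045,000 × 2.1% × 294/365 = $17,676.2466
Total = $21,741.7260

$21,741.73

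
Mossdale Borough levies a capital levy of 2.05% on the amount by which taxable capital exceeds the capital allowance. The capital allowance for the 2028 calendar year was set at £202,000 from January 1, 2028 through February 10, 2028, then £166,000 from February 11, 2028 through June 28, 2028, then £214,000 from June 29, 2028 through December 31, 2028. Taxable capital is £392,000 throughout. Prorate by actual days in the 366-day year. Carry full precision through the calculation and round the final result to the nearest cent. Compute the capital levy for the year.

£4,050.26

January 1 – February 10, 2028: 41 days, exemption £202,000 → (£392,000 − £202,000) × 2.05% × 41/366 = £436.3251
February 11 – June 28, 2028: 139 days, exemption £166,000 → (£392,000 − £166,000) × 2.05% × 139/366 = £1,759.5273
June 29 – December 31, 2028: 186 days, exemption £214,000 → (£392,000 − £214,000) × 2.05% × 186/366 = £1,854.4098
Total = £4,050.2623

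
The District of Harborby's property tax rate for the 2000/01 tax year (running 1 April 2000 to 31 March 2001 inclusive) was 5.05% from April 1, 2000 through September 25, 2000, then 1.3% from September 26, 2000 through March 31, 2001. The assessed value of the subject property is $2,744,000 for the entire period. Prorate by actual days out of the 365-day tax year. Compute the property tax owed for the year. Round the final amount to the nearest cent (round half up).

April 1 – September 25, 2000: 178 days at 5.05% → $2,744,000 × 5.05% × 178/365 = $67,577.5781
September 26, 2000 – March 31, 2001: 187 days at 1.3% → $2,744,000 × 1.3% × 187/365 = $18,275.7918
Total = $85,853.3699

$85,853.37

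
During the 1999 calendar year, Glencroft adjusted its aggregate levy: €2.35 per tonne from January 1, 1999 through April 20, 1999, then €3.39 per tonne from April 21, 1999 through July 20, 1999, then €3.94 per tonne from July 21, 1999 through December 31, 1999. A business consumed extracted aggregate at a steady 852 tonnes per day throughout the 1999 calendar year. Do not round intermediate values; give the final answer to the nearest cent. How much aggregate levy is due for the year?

January 1 – April 20, 1999: 110 days × 852 tonnes/day = 93,720 tonnes at €2.35/tonne → €220,242.00
April 21 – July 20, 1999: 91 days × 852 tonnes/day = 77,532 tonnes at €3.39/tonne → €262,833.48
July 21 – December 31, 1999: 164 days × 852 tonnes/day = 139,728 tonnes at €3.94/tonne → €550,528.32

€1,033,603.80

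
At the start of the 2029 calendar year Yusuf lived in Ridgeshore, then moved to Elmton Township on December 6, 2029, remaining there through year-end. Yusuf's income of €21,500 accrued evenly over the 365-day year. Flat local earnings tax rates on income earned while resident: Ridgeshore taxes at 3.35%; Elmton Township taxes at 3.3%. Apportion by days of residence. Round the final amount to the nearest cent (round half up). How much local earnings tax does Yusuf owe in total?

Ridgeshore, January 1 – December 5, 2029: 339 days → €21,500 × 3.35% × 339/365 = €668.9445
Elmton Township, December 6 – December 31, 2029: 26 days → €21,500 × 3.3% × 26/365 = €50.5397
Total = €719.4842

€719.48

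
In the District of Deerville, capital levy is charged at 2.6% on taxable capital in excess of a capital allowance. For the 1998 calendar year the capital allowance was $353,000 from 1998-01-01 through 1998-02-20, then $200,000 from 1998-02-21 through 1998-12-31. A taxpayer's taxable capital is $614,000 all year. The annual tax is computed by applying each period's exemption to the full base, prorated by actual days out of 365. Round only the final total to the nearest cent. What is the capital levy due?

$10,208.17

1998-01-01 to 1998-02-20: 51 days, exemption $353,000 → ($614,000 − $353,000) × 2.6% × 51/365 = $948.1808
1998-02-21 to 1998-12-31: 314 days, exemption $200,000 → ($614,000 − $200,000) × 2.6% × 314/365 = $9,259.9890
Total = $10,208.1699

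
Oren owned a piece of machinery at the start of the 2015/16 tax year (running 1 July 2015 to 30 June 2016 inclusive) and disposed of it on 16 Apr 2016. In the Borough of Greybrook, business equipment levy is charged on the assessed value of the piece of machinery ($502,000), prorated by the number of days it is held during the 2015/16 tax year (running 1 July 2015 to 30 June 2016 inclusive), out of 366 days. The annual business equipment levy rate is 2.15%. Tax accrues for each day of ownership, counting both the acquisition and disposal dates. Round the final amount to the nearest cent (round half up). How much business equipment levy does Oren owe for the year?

$8,581.32

Days held (1 Jul 2015 – 16 Apr 2016): 291 out of 366
Tax = $502,000 × 2.15% × 291/366 = $8,581.3197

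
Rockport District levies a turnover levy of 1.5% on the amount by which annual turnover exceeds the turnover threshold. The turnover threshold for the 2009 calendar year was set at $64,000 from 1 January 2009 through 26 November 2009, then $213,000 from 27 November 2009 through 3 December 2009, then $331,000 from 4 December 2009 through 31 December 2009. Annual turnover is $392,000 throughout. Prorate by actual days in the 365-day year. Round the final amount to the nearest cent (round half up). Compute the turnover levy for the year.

1 January – 26 November 2009: 330 days, exemption $64,000 → ($392,000 − $64,000) × 1.5% × 330/365 = $4,448.2192
27 November – 3 December 2009: 7 days, exemption $213,000 → ($392,000 − $213,000) × 1.5% × 7/365 = $51.4932
4 December – 31 December 2009: 28 days, exemption $331,000 → ($392,000 − $331,000) × 1.5% × 28/365 = $70.1918
Total = $4,569.9041

$4,569.90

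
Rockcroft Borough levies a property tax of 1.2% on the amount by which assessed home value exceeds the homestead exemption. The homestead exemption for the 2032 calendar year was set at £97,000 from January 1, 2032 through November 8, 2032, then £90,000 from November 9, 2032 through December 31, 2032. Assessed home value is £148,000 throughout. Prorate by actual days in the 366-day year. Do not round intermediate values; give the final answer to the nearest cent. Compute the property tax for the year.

January 1 – November 8, 2032: 313 days, exemption £97,000 → (£148,000 − £97,000) × 1.2% × 313/366 = £523.3770
November 9 – December 31, 2032: 53 days, exemption £90,000 → (£148,000 − £90,000) × 1.2% × 53/366 = £100.7869
Total = £624.1639

£624.16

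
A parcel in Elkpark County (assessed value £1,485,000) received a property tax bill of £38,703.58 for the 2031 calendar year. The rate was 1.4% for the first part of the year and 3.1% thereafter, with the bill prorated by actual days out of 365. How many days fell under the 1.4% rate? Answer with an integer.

Let d = days at the first rate; then 365 − d days at the second rate.
£1,485,000 × [1.4%·d + 3.1%·(365−d)] / 365 = £38,703.58
Solving gives d = 106, so the new rate took effect on 17 April 2031.

106 days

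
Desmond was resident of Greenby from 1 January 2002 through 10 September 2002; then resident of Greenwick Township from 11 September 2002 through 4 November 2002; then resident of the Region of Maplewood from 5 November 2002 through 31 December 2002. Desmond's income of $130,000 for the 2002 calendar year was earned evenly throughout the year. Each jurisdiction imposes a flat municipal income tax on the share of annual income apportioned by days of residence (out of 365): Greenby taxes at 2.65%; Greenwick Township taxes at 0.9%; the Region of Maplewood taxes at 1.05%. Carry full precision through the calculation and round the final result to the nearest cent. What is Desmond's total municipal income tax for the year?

Greenby, 1 January – 10 September 2002: 253 days → $130,000 × 2.65% × 253/365 = $2,387.9041
Greenwick Township, 11 September – 4 November 2002: 55 days → $130,000 × 0.9% × 55/365 = $176.3014
The Region of Maplewood, 5 November – 31 December 2002: 57 days → $130,000 × 1.05% × 57/365 = $213.1644
Total = $2,777.3699

$2,777.37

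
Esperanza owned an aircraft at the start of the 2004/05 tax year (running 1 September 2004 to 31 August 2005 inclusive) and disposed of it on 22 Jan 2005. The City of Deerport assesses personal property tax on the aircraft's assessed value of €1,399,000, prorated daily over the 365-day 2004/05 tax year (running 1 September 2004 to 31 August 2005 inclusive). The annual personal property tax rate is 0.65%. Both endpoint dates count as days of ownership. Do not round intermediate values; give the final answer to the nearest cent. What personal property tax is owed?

€3,587.57

Days held (1 Sep 2004 – 22 Jan 2005): 144 out of 365
Tax = €1,399,000 × 0.65% × 144/365 = €3,587.5726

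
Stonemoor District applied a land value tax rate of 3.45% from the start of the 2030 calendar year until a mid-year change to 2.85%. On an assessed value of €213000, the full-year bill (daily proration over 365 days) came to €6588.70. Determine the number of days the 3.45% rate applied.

148 days

Let d = days at the first rate; then 365 − d days at the second rate.
€213000 × [3.45%·d + 2.85%·(365−d)] / 365 = €6588.70
Solving gives d = 148, so the new rate took effect on May 29, 2030.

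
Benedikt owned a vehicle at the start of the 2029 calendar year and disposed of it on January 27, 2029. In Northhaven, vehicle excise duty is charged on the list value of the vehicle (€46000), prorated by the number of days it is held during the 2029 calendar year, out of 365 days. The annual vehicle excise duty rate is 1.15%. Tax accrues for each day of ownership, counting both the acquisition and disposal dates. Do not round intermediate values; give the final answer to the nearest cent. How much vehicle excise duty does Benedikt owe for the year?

Days held (January 1 – January 27, 2029): 27 out of 365
Tax = €46000 × 1.15% × 27/365 = €39.1315

€39.13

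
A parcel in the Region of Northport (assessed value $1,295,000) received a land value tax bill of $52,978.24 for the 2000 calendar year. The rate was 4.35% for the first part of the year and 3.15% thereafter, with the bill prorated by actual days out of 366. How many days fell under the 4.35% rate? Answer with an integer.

287 days

Let d = days at the first rate; then 366 − d days at the second rate.
$1,295,000 × [4.35%·d + 3.15%·(366−d)] / 366 = $52,978.24
Solving gives d = 287, so the new rate took effect on 14 October 2000.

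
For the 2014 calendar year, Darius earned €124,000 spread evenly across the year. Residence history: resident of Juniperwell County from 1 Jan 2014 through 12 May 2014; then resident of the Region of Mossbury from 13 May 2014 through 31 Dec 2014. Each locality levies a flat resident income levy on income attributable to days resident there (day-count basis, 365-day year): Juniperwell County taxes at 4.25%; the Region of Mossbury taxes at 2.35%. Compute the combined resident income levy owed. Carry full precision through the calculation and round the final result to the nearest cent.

€3,766.03

Juniperwell County, 1 Jan – 12 May 2014: 132 days → €124,000 × 4.25% × 132/365 = €1,905.8630
The Region of Mossbury, 13 May – 31 Dec 2014: 233 days → €124,000 × 2.35% × 233/365 = €1,860.1699
Total = €3,766.0329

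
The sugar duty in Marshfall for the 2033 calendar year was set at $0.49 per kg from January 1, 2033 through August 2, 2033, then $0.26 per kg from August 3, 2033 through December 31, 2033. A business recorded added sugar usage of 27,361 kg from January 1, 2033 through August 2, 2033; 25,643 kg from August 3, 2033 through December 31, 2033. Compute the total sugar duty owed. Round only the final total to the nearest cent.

$20,074.07

January 1 – August 2, 2033: 27,361 kg at $0.49/kg → $13,406.89
August 3 – December 31, 2033: 25,643 kg at $0.26/kg → $6,667.18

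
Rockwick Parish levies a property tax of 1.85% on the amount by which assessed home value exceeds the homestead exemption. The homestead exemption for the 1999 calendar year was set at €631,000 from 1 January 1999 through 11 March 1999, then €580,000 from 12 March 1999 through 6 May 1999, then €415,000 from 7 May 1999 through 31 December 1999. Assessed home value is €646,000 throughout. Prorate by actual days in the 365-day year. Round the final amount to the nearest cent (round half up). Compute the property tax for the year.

€3,038.82

1 January – 11 March 1999: 70 days, exemption €631,000 → (€646,000 − €631,000) × 1.85% × 70/365 = €53.2192
12 March – 6 May 1999: 56 days, exemption €580,000 → (€646,000 − €580,000) × 1.85% × 56/365 = €187.3315
7 May – 31 December 1999: 239 days, exemption €415,000 → (€646,000 − €415,000) × 1.85% × 239/365 = €2,798.2644
Total = €3,038.8151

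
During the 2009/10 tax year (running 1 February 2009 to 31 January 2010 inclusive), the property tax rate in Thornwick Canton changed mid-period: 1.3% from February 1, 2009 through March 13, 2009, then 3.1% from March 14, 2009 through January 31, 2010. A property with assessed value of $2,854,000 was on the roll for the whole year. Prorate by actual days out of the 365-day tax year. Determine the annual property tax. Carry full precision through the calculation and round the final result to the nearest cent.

February 1 – March 13, 2009: 41 days at 1.3% → $2,854,000 × 1.3% × 41/365 = $4,167.6219
March 14, 2009 – January 31, 2010: 324 days at 3.1% → $2,854,000 × 3.1% × 324/365 = $78,535.8247
Total = $82,703.4466

$82,703.45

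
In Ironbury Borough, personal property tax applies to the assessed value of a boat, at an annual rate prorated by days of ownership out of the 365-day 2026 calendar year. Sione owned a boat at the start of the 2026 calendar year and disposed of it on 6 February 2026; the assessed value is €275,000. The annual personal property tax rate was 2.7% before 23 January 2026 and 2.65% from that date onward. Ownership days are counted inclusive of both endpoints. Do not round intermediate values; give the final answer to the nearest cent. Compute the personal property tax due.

€747.02

1 January – 22 January 2026: 22 days at 2.7% → €275,000 × 2.7% × 22/365 = €447.5342
23 January – 6 February 2026: 15 days at 2.65% → €275,000 × 2.65% × 15/365 = €299.4863
Total = €747.0205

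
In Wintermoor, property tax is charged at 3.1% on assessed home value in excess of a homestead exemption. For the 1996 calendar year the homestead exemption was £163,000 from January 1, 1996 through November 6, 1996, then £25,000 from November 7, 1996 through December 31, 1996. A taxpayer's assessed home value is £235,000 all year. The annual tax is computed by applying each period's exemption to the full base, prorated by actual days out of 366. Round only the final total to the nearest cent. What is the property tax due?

January 1 – November 6, 1996: 311 days, exemption £163,000 → (£235,000 − £163,000) × 3.1% × 311/366 = £1,896.5902
November 7 – December 31, 1996: 55 days, exemption £25,000 → (£235,000 − £25,000) × 3.1% × 55/366 = £978.2787
Total = £2,874.8689

£2,874.87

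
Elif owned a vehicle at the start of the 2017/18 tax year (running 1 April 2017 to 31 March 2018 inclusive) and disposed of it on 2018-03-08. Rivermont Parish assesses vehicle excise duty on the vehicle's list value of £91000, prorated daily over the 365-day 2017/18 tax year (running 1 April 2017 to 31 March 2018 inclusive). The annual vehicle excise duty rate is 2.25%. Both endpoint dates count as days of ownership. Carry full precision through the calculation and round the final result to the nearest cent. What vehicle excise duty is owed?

Days held (2017-04-01 to 2018-03-08): 342 out of 365
Tax = £91000 × 2.25% × 342/365 = £1918.4795

£1918.48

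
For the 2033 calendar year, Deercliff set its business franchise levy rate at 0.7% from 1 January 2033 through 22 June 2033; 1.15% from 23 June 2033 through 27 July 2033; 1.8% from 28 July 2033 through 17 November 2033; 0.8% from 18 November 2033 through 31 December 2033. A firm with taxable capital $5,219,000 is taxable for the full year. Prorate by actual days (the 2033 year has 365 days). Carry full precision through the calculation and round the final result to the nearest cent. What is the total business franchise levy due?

1 January – 22 June 2033: 173 days at 0.7% → $5,219,000 × 0.7% × 173/365 = $17,315.6411
23 June – 27 July 2033: 35 days at 1.15% → $5,219,000 × 1.15% × 35/365 = $5,755.1986
28 July – 17 November 2033: 113 days at 1.8% → $5,219,000 × 1.8% × 113/365 = $29,083.4137
18 November – 31 December 2033: 44 days at 0.8% → $5,219,000 × 0.8% × 44/365 = $5,033.1178
Total = $57,187.3712

$57,187.37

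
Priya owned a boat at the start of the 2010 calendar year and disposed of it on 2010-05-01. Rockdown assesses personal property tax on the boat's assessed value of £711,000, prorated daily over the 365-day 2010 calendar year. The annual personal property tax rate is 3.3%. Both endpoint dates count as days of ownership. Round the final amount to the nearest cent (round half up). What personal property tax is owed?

£7,778.15

Days held (2010-01-01 to 2010-05-01): 121 out of 365
Tax = £711,000 × 3.3% × 121/365 = £7,778.1452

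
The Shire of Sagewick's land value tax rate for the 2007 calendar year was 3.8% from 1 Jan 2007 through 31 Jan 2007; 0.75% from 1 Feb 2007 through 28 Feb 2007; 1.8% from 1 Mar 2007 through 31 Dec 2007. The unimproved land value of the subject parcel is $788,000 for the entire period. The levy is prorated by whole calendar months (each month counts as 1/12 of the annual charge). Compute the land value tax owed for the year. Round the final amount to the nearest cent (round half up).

1 Jan – 31 Jan 2007: 1 month at 3.8% → $788,000 × 3.8% × 1/12 = $2,495.3333
1 Feb – 28 Feb 2007: 1 month at 0.75% → $788,000 × 0.75% × 1/12 = $492.5000
1 Mar – 31 Dec 2007: 10 months at 1.8% → $788,000 × 1.8% × 10/12 = $11,820.0000
Total = $14,807.8333

$14,807.83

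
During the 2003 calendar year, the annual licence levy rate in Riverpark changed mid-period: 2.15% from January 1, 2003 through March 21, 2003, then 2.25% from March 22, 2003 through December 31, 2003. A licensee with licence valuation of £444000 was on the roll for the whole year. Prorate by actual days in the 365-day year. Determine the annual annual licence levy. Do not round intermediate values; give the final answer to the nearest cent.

£9892.68

January 1 – March 21, 2003: 80 days at 2.15% → £444000 × 2.15% × 80/365 = £2092.2740
March 22 – December 31, 2003: 285 days at 2.25% → £444000 × 2.25% × 285/365 = £7800.4110
Total = £9892.6849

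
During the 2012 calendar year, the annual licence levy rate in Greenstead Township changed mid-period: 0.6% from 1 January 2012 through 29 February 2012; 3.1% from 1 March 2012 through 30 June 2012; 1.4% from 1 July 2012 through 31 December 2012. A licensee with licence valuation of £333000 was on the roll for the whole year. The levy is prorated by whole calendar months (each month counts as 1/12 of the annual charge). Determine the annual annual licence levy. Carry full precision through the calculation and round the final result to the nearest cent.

£6105.00

1 January – 29 February 2012: 2 months at 0.6% → £333000 × 0.6% × 2/12 = £333.0000
1 March – 30 June 2012: 4 months at 3.1% → £333000 × 3.1% × 4/12 = £3441.0000
1 July – 31 December 2012: 6 months at 1.4% → £333000 × 1.4% × 6/12 = £2331.0000
Total = £6105.0000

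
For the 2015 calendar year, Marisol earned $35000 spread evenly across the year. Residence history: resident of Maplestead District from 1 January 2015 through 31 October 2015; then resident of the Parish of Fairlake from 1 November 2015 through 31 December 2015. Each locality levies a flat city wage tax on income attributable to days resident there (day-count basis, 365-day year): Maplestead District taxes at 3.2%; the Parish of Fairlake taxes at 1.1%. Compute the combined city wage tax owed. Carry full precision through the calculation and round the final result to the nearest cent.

$997.16

Maplestead District, 1 January – 31 October 2015: 304 days → $35000 × 3.2% × 304/365 = $932.8219
The Parish of Fairlake, 1 November – 31 December 2015: 61 days → $35000 × 1.1% × 61/365 = $64.3425
Total = $997.1644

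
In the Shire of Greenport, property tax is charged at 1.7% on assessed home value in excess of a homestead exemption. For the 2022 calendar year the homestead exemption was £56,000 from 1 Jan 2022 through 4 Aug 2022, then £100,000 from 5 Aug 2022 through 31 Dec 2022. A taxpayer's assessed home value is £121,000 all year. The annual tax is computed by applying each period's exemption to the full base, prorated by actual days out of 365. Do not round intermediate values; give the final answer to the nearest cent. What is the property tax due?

£799.65

1 Jan – 4 Aug 2022: 216 days, exemption £56,000 → (£121,000 − £56,000) × 1.7% × 216/365 = £653.9178
5 Aug – 31 Dec 2022: 149 days, exemption £100,000 → (£121,000 − £100,000) × 1.7% × 149/365 = £145.7342
Total = £799.6521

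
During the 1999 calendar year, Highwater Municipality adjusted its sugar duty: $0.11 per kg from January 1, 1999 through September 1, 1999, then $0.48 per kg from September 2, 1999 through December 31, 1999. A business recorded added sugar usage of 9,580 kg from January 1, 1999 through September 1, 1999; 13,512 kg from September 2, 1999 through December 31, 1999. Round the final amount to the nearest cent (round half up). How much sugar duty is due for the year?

$7539.56

January 1 – September 1, 1999: 9,580 kg at $0.11/kg → $1053.80
September 2 – December 31, 1999: 13,512 kg at $0.48/kg → $6485.76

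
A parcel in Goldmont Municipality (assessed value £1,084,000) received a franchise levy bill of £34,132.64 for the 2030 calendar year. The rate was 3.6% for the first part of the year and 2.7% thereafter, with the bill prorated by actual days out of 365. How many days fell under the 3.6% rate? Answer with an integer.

Let d = days at the first rate; then 365 − d days at the second rate.
£1,084,000 × [3.6%·d + 2.7%·(365−d)] / 365 = £34,132.64
Solving gives d = 182, so the new rate took effect on 2 July 2030.

182 days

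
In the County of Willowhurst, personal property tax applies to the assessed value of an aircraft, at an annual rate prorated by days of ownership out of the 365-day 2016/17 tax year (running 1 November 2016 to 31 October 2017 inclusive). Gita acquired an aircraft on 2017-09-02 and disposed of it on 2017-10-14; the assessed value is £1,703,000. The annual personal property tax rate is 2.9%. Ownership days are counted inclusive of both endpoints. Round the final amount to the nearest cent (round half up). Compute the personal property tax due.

£5,818.19

Days held (2017-09-02 to 2017-10-14): 43 out of 365
Tax = £1,703,000 × 2.9% × 43/365 = £5,818.1945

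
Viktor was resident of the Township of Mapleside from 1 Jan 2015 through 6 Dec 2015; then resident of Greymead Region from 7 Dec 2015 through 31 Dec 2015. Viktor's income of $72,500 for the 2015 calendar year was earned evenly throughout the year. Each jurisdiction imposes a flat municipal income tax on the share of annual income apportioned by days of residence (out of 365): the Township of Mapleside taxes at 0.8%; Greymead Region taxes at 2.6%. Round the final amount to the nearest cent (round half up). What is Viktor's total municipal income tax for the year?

$669.38

The Township of Mapleside, 1 Jan – 6 Dec 2015: 340 days → $72,500 × 0.8% × 340/365 = $540.2740
Greymead Region, 7 Dec – 31 Dec 2015: 25 days → $72,500 × 2.6% × 25/365 = $129.1096
Total = $669.3836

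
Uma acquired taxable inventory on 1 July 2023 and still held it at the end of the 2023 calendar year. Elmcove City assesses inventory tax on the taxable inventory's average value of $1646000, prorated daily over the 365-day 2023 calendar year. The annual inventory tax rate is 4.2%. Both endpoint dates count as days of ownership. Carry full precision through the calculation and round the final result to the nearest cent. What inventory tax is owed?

$34850.10

Days held (1 July – 31 December 2023): 184 out of 365
Tax = $1646000 × 4.2% × 184/365 = $34850.1041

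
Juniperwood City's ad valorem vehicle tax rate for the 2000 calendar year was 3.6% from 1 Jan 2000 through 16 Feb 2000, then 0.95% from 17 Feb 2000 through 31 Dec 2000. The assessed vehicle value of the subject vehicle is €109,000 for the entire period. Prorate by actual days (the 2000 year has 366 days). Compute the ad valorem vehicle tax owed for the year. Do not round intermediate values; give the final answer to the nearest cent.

1 Jan – 16 Feb 2000: 47 days at 3.6% → €109,000 × 3.6% × 47/366 = €503.9016
17 Feb – 31 Dec 2000: 319 days at 0.95% → €109,000 × 0.95% × 319/366 = €902.5260
Total = €1,406.4276

€1,406.43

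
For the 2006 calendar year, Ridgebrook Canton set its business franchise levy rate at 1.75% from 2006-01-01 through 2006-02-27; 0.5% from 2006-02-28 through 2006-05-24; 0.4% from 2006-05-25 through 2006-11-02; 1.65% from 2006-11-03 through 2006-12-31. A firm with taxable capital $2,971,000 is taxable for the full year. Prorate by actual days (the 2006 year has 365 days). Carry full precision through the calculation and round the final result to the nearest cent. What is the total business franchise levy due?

2006-01-01 to 2006-02-27: 58 days at 1.75% → $2,971,000 × 1.75% × 58/365 = $8,261.8219
2006-02-28 to 2006-05-24: 86 days at 0.5% → $2,971,000 × 0.5% × 86/365 = $3,500.0822
2006-05-25 to 2006-11-02: 162 days at 0.4% → $2,971,000 × 0.4% × 162/365 = $5,274.5425
2006-11-03 to 2006-12-31: 59 days at 1.65% → $2,971,000 × 1.65% × 59/365 = $7,924.0233
Total = $24,960.4699

$24,960.47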